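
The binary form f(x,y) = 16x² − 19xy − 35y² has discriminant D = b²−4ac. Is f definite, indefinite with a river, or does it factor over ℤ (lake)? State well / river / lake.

D = b²−4ac = (-19)² − 4·16·(-35) = 2601
D = 51² is a perfect square ⇒ form factors over ℤ ⇒ lakes

lake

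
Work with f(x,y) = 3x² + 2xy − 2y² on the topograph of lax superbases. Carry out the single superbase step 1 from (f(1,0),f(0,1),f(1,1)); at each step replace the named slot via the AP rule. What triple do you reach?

start (3,-2,3) = (f(1,0),f(0,1),f(1,1))
replace slot 1: 2·((-2)+3) − 3 = -1 → (-1,-2,3)

-1,-2,3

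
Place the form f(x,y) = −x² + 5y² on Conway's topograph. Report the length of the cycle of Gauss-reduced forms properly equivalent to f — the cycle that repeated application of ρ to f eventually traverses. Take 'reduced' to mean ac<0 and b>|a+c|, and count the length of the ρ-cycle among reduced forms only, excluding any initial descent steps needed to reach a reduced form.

D = 20, ⌊√D⌋ = 4
descent: ρ → (5,0,-1)
descent: ρ → (-1,4,1)  [lands on river]
river: ρ → (1,4,-1)
ρ-cycle length = 2 (tail of 2 descent steps not counted)

2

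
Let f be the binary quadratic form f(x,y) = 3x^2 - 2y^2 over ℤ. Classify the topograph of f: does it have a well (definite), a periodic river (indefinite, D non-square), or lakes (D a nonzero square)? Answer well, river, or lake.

D = b²−4ac = 0² − 4·3·(-2) = 24
D > 0 non-square ⇒ indefinite ⇒ periodic river

river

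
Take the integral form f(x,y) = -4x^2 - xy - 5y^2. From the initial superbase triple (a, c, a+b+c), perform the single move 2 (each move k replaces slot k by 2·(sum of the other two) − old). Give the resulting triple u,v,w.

start (-4,-5,-10) = (f(1,0),f(0,1),f(1,1))
replace slot 2: 2·((-4)+(-10)) − (-5) = -23 → (-4,-23,-10)

-4,-23,-10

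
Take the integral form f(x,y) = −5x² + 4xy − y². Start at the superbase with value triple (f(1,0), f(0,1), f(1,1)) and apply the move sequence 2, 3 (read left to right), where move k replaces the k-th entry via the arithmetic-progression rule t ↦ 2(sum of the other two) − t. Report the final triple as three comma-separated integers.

start (-5,-1,-2) = (f(1,0),f(0,1),f(1,1))
replace slot 2: 2·((-5)+(-2)) − (-1) = -13 → (-5,-13,-2)
replace slot 3: 2·((-5)+(-13)) − (-2) = -34 → (-5,-13,-34)

-5,-13,-34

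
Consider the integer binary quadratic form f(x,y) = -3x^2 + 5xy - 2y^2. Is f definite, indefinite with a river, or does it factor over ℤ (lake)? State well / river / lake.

D = b²−4ac = 5² − 4·(-3)·(-2) = 1
D = 1² is a perfect square ⇒ form factors over ℤ ⇒ lakes

lake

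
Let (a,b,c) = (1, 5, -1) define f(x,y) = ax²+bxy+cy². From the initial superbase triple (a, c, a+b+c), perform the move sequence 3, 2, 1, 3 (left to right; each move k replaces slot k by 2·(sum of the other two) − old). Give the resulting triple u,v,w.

start (1,-1,5) = (f(1,0),f(0,1),f(1,1))
replace slot 3: 2·(1+(-1)) − 5 = -5 → (1,-1,-5)
replace slot 2: 2·(1+(-5)) − (-1) = -7 → (1,-7,-5)
replace slot 1: 2·((-7)+(-5)) − 1 = -25 → (-25,-7,-5)
replace slot 3: 2·((-25)+(-7)) − (-5) = -59 → (-25,-7,-59)

-25,-7,-59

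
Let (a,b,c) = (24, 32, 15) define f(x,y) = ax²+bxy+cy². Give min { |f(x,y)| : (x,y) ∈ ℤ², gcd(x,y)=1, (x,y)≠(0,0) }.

translate: b→-16 (≡32 mod 48), so (24,32,15)→(24,-16,7)
flip: (24,-16,7)→(7,16,24)
translate: b→2 (≡16 mod 14), so (7,16,24)→(7,2,15)
reduced (well bottom): (7,2,15) with a≤c, −a<b≤a
well minimum = a = 7

7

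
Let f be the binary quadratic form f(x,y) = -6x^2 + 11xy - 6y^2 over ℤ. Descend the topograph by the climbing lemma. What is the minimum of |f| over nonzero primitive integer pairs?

translate: b→1 (≡-11 mod 12), so (6,-11,6)→(6,1,1)
flip: (6,1,1)→(1,-1,6)
translate: b→1 (≡-1 mod 2), so (1,-1,6)→(1,1,6)
reduced (well bottom): (1,1,6) with a≤c, −a<b≤a
well minimum |f| = |-1| = 1 (negative-definite)

1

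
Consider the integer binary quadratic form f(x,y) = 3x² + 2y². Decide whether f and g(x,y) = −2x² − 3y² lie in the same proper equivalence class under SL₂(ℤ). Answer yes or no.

D₁ = -24, D₂ = -24
f: flip: (3,0,2)→(2,0,3)
f: reduced (well bottom): (2,0,3) with a≤c, −a<b≤a
g is negative-definite; reduce −g:
−g: reduced (well bottom): (2,0,3) with a≤c, −a<b≤a
flip sign back: reduced form of g is (-2,0,-3)
reduced forms (2, 0, 3) vs (-2, 0, -3) ⇒ inequivalent

no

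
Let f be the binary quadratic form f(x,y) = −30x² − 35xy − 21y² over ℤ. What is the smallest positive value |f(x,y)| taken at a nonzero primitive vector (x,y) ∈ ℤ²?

translate: b→-25 (≡35 mod 60), so (30,35,21)→(30,-25,16)
flip: (30,-25,16)→(16,25,30)
translate: b→-7 (≡25 mod 32), so (16,25,30)→(16,-7,21)
reduced (well bottom): (16,-7,21) with a≤c, −a<b≤a
well minimum |f| = |-16| = 16 (negative-definite)

16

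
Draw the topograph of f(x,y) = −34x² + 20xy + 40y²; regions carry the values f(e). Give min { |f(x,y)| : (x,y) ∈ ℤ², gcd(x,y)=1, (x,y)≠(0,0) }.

river: ρ → (40,60,-14)
river: ρ → (-14,52,56)
river: ρ → (56,60,-10)
river: ρ → (-10,60,56)
river: ρ → (56,52,-14)
river: ρ → (-14,60,40)
river: ρ → (40,20,-34)
river: ρ → (-34,48,26)
river: ρ → (26,56,-26)
river: ρ → (-26,48,34)
river: ρ → (34,20,-40)
river: ρ → (-40,60,14)
river: ρ → (14,52,-56)
river: ρ → (-56,60,10)
river: ρ → (10,60,-56)
river: ρ → (-56,52,14)
river: ρ → (14,60,-40)
river: ρ → (-40,20,34)
river: ρ → (34,48,-26)
river: ρ → (-26,56,26)
river: ρ → (26,48,-34)
river: ρ → (-34,20,40)
closes: descent 0, river 22
min |a| on river = 10

10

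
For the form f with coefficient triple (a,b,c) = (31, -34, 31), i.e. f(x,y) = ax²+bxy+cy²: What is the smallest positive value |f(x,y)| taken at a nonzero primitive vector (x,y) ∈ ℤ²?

translate: b→28 (≡-34 mod 62), so (31,-34,31)→(31,28,28)
flip: (31,28,28)→(28,-28,31)
translate: b→28 (≡-28 mod 56), so (28,-28,31)→(28,28,31)
reduced (well bottom): (28,28,31) with a≤c, −a<b≤a
well minimum = a = 28

28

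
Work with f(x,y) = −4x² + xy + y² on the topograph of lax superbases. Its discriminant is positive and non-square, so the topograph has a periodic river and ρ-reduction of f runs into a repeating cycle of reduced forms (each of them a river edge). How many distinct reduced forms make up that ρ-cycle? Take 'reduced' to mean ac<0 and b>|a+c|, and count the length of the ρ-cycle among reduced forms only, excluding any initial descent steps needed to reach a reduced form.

D = 17, ⌊√D⌋ = 4
descent: ρ → (1,3,-2)  [lands on river]
river: ρ → (-2,1,2)
river: ρ → (2,3,-1)
river: ρ → (-1,3,2)
river: ρ → (2,1,-2)
river: ρ → (-2,3,1)
ρ-cycle length = 6 (tail of 1 descent step not counted)

6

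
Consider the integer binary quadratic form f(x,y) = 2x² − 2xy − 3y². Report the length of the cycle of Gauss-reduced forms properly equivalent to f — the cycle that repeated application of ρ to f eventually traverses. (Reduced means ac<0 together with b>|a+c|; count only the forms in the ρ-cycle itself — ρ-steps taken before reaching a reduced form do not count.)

D = 28, ⌊√D⌋ = 5
descent: ρ → (-3,2,2)  [lands on river]
river: ρ → (2,2,-3)
river: ρ → (-3,4,1)
river: ρ → (1,4,-3)
ρ-cycle length = 4 (tail of 1 descent step not counted)

4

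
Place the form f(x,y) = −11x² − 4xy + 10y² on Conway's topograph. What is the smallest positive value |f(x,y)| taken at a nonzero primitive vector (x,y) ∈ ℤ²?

descent: ρ → (10,4,-11)  [lands on river]
river: ρ → (-11,18,3)
river: ρ → (3,18,-11)
river: ρ → (-11,4,10)
river: ρ → (10,16,-5)
river: ρ → (-5,14,13)
river: ρ → (13,12,-6)
river: ρ → (-6,12,13)
river: ρ → (13,14,-5)
river: ρ → (-5,16,10)
closes: descent 1, river 10
min |a| on river = 3

3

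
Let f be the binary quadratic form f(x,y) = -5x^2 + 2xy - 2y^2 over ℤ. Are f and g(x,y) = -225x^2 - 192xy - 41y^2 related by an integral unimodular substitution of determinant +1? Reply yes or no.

D₁ = -36, D₂ = -36
f is negative-definite; reduce −f:
−f: flip: (5,-2,2)→(2,2,5)
−f: reduced (well bottom): (2,2,5) with a≤c, −a<b≤a
flip sign back: reduced form of f is (-2,-2,-5)
g is negative-definite; reduce −g:
−g: flip: (225,192,41)→(41,-192,225)
−g: translate: b→-28 (≡-192 mod 82), so (41,-192,225)→(41,-28,5)
−g: flip: (41,-28,5)→(5,28,41)
−g: translate: b→-2 (≡28 mod 10), so (5,28,41)→(5,-2,2)
−g: flip: (5,-2,2)→(2,2,5)
−g: reduced (well bottom): (2,2,5) with a≤c, −a<b≤a
flip sign back: reduced form of g is (-2,-2,-5)
reduced forms (-2, -2, -5) vs (-2, -2, -5) ⇒ equivalent

yes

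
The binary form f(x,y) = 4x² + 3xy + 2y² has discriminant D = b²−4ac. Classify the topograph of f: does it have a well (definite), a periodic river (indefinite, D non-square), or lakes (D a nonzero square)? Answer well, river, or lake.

D = b²−4ac = 3² − 4·4·2 = -23
D < 0 ⇒ definite ⇒ every region one sign ⇒ single well

well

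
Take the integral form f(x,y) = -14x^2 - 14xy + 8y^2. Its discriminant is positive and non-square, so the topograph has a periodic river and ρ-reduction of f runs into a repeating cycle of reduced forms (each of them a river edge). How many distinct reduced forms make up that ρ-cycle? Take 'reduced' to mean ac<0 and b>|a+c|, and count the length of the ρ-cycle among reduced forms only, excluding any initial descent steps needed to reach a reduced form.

D = 644, ⌊√D⌋ = 25
descent: ρ → (8,14,-14)  [lands on river]
river: ρ → (-14,14,8)
river: ρ → (8,18,-10)
river: ρ → (-10,22,4)
river: ρ → (4,18,-20)
river: ρ → (-20,22,2)
river: ρ → (2,22,-20)
river: ρ → (-20,18,4)
river: ρ → (4,22,-10)
river: ρ → (-10,18,8)
ρ-cycle length = 10 (tail of 1 descent step not counted)

10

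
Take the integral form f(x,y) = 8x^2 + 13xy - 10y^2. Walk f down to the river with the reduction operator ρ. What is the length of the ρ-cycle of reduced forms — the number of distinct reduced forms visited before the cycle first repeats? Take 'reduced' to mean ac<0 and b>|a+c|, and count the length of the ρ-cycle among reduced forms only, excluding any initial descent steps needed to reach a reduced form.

D = 489, ⌊√D⌋ = 22
river: ρ → (-10,7,11)
river: ρ → (11,15,-6)
river: ρ → (-6,21,2)
river: ρ → (2,19,-16)
river: ρ → (-16,13,5)
river: ρ → (5,17,-10)
river: ρ → (-10,3,12)
river: ρ → (12,21,-1)
river: ρ → (-1,21,12)
river: ρ → (12,3,-10)
river: ρ → (-10,17,5)
river: ρ → (5,13,-16)
river: ρ → (-16,19,2)
river: ρ → (2,21,-6)
river: ρ → (-6,15,11)
river: ρ → (11,7,-10)
river: ρ → (-10,13,8)
river: ρ → (8,19,-4)
river: ρ → (-4,21,3)
river: ρ → (3,21,-4)
river: ρ → (-4,19,8)
river: ρ → (8,13,-10)
ρ-cycle length = 22 (tail of 0 descent steps not counted)

22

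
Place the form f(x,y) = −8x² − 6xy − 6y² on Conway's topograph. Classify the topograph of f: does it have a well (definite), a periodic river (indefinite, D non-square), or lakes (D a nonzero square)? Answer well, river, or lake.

D = b²−4ac = (-6)² − 4·(-8)·(-6) = -156
D < 0 ⇒ definite ⇒ every region one sign ⇒ single well

well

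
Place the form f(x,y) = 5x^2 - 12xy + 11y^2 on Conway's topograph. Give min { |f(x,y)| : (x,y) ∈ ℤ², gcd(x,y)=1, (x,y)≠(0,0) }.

translate: b→-2 (≡-12 mod 10), so (5,-12,11)→(5,-2,4)
flip: (5,-2,4)→(4,2,5)
reduced (well bottom): (4,2,5) with a≤c, −a<b≤a
well minimum = a = 4

4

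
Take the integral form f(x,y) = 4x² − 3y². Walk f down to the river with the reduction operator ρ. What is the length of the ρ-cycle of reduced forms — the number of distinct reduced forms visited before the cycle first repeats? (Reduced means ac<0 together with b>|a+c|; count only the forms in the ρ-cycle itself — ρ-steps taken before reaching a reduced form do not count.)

D = 48, ⌊√D⌋ = 6
descent: ρ → (-3,6,1)  [lands on river]
river: ρ → (1,6,-3)
ρ-cycle length = 2 (tail of 1 descent step not counted)

2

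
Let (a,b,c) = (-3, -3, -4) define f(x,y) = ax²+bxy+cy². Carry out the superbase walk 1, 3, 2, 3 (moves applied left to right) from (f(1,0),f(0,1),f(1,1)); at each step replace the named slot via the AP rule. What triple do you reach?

start (-3,-4,-10) = (f(1,0),f(0,1),f(1,1))
replace slot 1: 2·((-4)+(-10)) − (-3) = -25 → (-25,-4,-10)
replace slot 3: 2·((-25)+(-4)) − (-10) = -48 → (-25,-4,-48)
replace slot 2: 2·((-25)+(-48)) − (-4) = -142 → (-25,-142,-48)
replace slot 3: 2·((-25)+(-142)) − (-48) = -286 → (-25,-142,-286)

-25,-142,-286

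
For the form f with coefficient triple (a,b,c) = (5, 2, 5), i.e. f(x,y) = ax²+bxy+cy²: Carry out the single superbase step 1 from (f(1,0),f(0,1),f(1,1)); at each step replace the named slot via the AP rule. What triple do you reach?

start (5,5,12) = (f(1,0),f(0,1),f(1,1))
replace slot 1: 2·(5+12) − 5 = 29 → (29,5,12)

29,5,12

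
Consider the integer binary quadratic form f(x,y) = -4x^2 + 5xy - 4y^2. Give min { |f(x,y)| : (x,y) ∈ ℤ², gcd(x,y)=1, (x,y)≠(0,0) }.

translate: b→3 (≡-5 mod 8), so (4,-5,4)→(4,3,3)
flip: (4,3,3)→(3,-3,4)
translate: b→3 (≡-3 mod 6), so (3,-3,4)→(3,3,4)
reduced (well bottom): (3,3,4) with a≤c, −a<b≤a
well minimum |f| = |-3| = 3 (negative-definite)

3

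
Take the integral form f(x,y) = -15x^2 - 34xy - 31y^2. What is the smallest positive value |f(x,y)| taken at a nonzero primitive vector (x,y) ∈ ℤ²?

translate: b→4 (≡34 mod 30), so (15,34,31)→(15,4,12)
flip: (15,4,12)→(12,-4,15)
reduced (well bottom): (12,-4,15) with a≤c, −a<b≤a
well minimum |f| = |-12| = 12 (negative-definite)

12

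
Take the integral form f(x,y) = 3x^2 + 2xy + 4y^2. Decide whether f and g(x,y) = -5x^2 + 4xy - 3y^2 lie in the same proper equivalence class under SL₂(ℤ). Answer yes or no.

D₁ = -44, D₂ = -44
f: reduced (well bottom): (3,2,4) with a≤c, −a<b≤a
g is negative-definite; reduce −g:
−g: flip: (5,-4,3)→(3,4,5)
−g: translate: b→-2 (≡4 mod 6), so (3,4,5)→(3,-2,4)
−g: reduced (well bottom): (3,-2,4) with a≤c, −a<b≤a
flip sign back: reduced form of g is (-3,2,-4)
reduced forms (3, 2, 4) vs (-3, 2, -4) ⇒ inequivalent

no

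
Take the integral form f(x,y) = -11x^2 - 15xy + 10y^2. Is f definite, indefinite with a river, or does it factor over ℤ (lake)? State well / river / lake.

D = b²−4ac = (-15)² − 4·(-11)·10 = 665
D > 0 non-square ⇒ indefinite ⇒ periodic river

river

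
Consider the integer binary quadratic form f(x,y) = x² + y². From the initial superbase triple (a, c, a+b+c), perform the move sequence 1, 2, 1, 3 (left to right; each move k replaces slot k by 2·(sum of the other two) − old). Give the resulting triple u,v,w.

start (1,1,2) = (f(1,0),f(0,1),f(1,1))
replace slot 1: 2·(1+2) − 1 = 5 → (5,1,2)
replace slot 2: 2·(5+2) − 1 = 13 → (5,13,2)
replace slot 1: 2·(13+2) − 5 = 25 → (25,13,2)
replace slot 3: 2·(25+13) − 2 = 74 → (25,13,74)

25,13,74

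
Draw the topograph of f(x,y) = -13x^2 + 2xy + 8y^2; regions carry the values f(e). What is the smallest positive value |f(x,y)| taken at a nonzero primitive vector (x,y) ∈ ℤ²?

descent: ρ → (8,14,-7)  [lands on river]
river: ρ → (-7,14,8)
river: ρ → (8,18,-3)
river: ρ → (-3,18,8)
closes: descent 1, river 4
min |a| on river = 3

3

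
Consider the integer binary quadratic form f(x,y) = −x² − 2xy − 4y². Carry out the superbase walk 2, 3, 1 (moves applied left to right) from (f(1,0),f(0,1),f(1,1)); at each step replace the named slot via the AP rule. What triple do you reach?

start (-1,-4,-7) = (f(1,0),f(0,1),f(1,1))
replace slot 2: 2·((-1)+(-7)) − (-4) = -12 → (-1,-12,-7)
replace slot 3: 2·((-1)+(-12)) − (-7) = -19 → (-1,-12,-19)
replace slot 1: 2·((-12)+(-19)) − (-1) = -61 → (-61,-12,-19)

-61,-12,-19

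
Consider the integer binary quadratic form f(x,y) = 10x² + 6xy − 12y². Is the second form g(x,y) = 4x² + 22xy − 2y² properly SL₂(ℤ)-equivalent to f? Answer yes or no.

D₁ = 516, D₂ = 516
river cycle of f (length 10): (-12, 18, 4), (4, 22, -2), (-2, 22, 4), (4, 18, -12), (-12, 6, 10), (10, 14, -8), (-8, 18, 6), (6, 18, -8), (-8, 14, 10), (10, 6, -12)
river cycle of g (length 10): (-2, 22, 4), (4, 18, -12), (-12, 6, 10), (10, 14, -8), (-8, 18, 6), (6, 18, -8), (-8, 14, 10), (10, 6, -12), (-12, 18, 4), (4, 22, -2)
cycles coincide ⇒ equivalent

yes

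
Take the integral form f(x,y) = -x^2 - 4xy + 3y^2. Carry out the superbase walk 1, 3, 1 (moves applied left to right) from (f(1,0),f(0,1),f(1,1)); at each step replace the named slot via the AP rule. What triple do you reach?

start (-1,3,-2) = (f(1,0),f(0,1),f(1,1))
replace slot 1: 2·(3+(-2)) − (-1) = 3 → (3,3,-2)
replace slot 3: 2·(3+3) − (-2) = 14 → (3,3,14)
replace slot 1: 2·(3+14) − 3 = 31 → (31,3,14)

31,3,14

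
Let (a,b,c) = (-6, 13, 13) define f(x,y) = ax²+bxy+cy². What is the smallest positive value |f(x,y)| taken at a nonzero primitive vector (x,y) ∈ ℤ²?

river: ρ → (13,13,-6)
river: ρ → (-6,11,15)
river: ρ → (15,19,-2)
river: ρ → (-2,21,5)
river: ρ → (5,19,-6)
river: ρ → (-6,17,8)
river: ρ → (8,15,-8)
river: ρ → (-8,17,6)
river: ρ → (6,19,-5)
river: ρ → (-5,21,2)
river: ρ → (2,19,-15)
river: ρ → (-15,11,6)
river: ρ → (6,13,-13)
river: ρ → (-13,13,6)
river: ρ → (6,11,-15)
river: ρ → (-15,19,2)
river: ρ → (2,21,-5)
river: ρ → (-5,19,6)
river: ρ → (6,17,-8)
river: ρ → (-8,15,8)
river: ρ → (8,17,-6)
river: ρ → (-6,19,5)
river: ρ → (5,21,-2)
river: ρ → (-2,19,15)
river: ρ → (15,11,-6)
river: ρ → (-6,13,13)
closes: descent 0, river 26
min |a| on river = 2

2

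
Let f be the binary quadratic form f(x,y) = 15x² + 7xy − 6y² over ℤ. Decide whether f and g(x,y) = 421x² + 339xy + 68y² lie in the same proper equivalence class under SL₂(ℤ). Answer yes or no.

D₁ = 409, D₂ = 409
river cycle of f (length 54): (-6, 17, 5), (5, 13, -12), (-12, 11, 6), (6, 13, -10), (-10, 7, 9), (9, 11, -8), (-8, 5, 12), (12, 19, -1), (-1, 19, 12), (12, 5, -8), … (44 more)
river cycle of g (length 54): (-6, 17, 5), (5, 13, -12), (-12, 11, 6), (6, 13, -10), (-10, 7, 9), (9, 11, -8), (-8, 5, 12), (12, 19, -1), (-1, 19, 12), (12, 5, -8), … (44 more)
cycles coincide ⇒ equivalent

yes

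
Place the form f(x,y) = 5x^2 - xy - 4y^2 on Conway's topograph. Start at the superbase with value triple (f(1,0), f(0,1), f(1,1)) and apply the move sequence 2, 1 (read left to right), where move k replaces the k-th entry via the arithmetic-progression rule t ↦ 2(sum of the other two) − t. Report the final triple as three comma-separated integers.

start (5,-4,0) = (f(1,0),f(0,1),f(1,1))
replace slot 2: 2·(5+0) − (-4) = 14 → (5,14,0)
replace slot 1: 2·(14+0) − 5 = 23 → (23,14,0)

23,14,0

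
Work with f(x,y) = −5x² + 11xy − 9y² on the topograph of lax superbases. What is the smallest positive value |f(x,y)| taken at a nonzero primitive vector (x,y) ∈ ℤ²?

translate: b→-1 (≡-11 mod 10), so (5,-11,9)→(5,-1,3)
flip: (5,-1,3)→(3,1,5)
reduced (well bottom): (3,1,5) with a≤c, −a<b≤a
well minimum |f| = |-3| = 3 (negative-definite)

3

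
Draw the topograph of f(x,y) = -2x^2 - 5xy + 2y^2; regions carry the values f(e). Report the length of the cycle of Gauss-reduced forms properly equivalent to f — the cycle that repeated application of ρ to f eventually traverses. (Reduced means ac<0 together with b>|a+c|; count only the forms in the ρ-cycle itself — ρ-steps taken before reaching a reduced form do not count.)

D = 41, ⌊√D⌋ = 6
descent: ρ → (2,5,-2)  [lands on river]
river: ρ → (-2,3,4)
river: ρ → (4,5,-1)
river: ρ → (-1,5,4)
river: ρ → (4,3,-2)
river: ρ → (-2,5,2)
river: ρ → (2,3,-4)
river: ρ → (-4,5,1)
river: ρ → (1,5,-4)
river: ρ → (-4,3,2)
ρ-cycle length = 10 (tail of 1 descent step not counted)

10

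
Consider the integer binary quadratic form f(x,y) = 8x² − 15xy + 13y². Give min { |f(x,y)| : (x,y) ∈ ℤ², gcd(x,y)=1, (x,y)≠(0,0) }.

translate: b→1 (≡-15 mod 16), so (8,-15,13)→(8,1,6)
flip: (8,1,6)→(6,-1,8)
reduced (well bottom): (6,-1,8) with a≤c, −a<b≤a
well minimum = a = 6

6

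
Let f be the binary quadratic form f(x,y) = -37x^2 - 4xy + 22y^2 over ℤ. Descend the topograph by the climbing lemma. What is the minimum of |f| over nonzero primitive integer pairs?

descent: ρ → (22,48,-11)  [lands on river]
river: ρ → (-11,40,38)
river: ρ → (38,36,-13)
river: ρ → (-13,42,29)
river: ρ → (29,16,-26)
river: ρ → (-26,36,19)
river: ρ → (19,40,-22)
river: ρ → (-22,48,11)
river: ρ → (11,40,-38)
river: ρ → (-38,36,13)
river: ρ → (13,42,-29)
river: ρ → (-29,16,26)
river: ρ → (26,36,-19)
river: ρ → (-19,40,22)
closes: descent 1, river 14
min |a| on river = 11

11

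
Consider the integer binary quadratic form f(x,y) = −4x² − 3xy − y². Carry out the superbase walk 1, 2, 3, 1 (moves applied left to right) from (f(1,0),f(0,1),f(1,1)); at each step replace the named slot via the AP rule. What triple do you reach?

start (-4,-1,-8) = (f(1,0),f(0,1),f(1,1))
replace slot 1: 2·((-1)+(-8)) − (-4) = -14 → (-14,-1,-8)
replace slot 2: 2·((-14)+(-8)) − (-1) = -43 → (-14,-43,-8)
replace slot 3: 2·((-14)+(-43)) − (-8) = -106 → (-14,-43,-106)
replace slot 1: 2·((-43)+(-106)) − (-14) = -284 → (-284,-43,-106)

-284,-43,-106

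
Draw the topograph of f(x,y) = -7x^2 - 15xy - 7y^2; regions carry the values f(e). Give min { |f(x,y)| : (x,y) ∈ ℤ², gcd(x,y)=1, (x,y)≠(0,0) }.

descent: ρ → (-7,1,1)
descent: ρ → (1,5,-1)  [lands on river]
river: ρ → (-1,5,1)
closes: descent 2, river 2
min |a| on river = 1

1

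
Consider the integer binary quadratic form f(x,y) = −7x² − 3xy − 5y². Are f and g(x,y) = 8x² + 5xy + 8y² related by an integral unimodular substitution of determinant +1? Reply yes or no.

D₁ = -131, D₂ = -231
discriminants differ ⇒ not SL₂(ℤ)-equivalent

no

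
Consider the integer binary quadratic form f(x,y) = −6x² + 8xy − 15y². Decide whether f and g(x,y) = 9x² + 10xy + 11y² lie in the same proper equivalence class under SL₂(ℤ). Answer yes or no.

D₁ = -296, D₂ = -296
f is negative-definite; reduce −f:
−f: translate: b→4 (≡-8 mod 12), so (6,-8,15)→(6,4,13)
−f: reduced (well bottom): (6,4,13) with a≤c, −a<b≤a
flip sign back: reduced form of f is (-6,-4,-13)
g: translate: b→-8 (≡10 mod 18), so (9,10,11)→(9,-8,10)
g: reduced (well bottom): (9,-8,10) with a≤c, −a<b≤a
reduced forms (-6, -4, -13) vs (9, -8, 10) ⇒ inequivalent

no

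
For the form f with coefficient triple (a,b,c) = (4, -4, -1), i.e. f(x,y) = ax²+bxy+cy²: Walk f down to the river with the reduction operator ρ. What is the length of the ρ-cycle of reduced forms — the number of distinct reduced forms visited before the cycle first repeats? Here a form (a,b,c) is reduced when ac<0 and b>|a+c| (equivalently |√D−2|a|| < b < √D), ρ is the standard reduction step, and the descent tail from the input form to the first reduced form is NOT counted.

D = 32, ⌊√D⌋ = 5
descent: ρ → (-1,4,4)  [lands on river]
river: ρ → (4,4,-1)
ρ-cycle length = 2 (tail of 1 descent step not counted)

2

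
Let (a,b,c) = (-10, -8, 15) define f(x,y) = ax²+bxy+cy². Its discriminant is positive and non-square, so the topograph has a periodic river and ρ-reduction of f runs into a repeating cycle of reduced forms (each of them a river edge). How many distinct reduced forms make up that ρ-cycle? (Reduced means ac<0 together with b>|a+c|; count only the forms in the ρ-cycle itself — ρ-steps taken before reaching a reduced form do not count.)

D = 664, ⌊√D⌋ = 25
descent: ρ → (15,8,-10)  [lands on river]
river: ρ → (-10,12,13)
river: ρ → (13,14,-9)
river: ρ → (-9,22,5)
river: ρ → (5,18,-17)
river: ρ → (-17,16,6)
river: ρ → (6,20,-11)
river: ρ → (-11,24,2)
river: ρ → (2,24,-11)
river: ρ → (-11,20,6)
river: ρ → (6,16,-17)
river: ρ → (-17,18,5)
river: ρ → (5,22,-9)
river: ρ → (-9,14,13)
river: ρ → (13,12,-10)
river: ρ → (-10,8,15)
river: ρ → (15,22,-3)
river: ρ → (-3,20,22)
river: ρ → (22,24,-1)
river: ρ → (-1,24,22)
river: ρ → (22,20,-3)
river: ρ → (-3,22,15)
ρ-cycle length = 22 (tail of 1 descent step not counted)

22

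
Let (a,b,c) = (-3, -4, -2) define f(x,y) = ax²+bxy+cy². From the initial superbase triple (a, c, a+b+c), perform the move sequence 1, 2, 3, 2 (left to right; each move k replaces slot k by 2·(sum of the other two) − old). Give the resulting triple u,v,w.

start (-3,-2,-9) = (f(1,0),f(0,1),f(1,1))
replace slot 1: 2·((-2)+(-9)) − (-3) = -19 → (-19,-2,-9)
replace slot 2: 2·((-19)+(-9)) − (-2) = -54 → (-19,-54,-9)
replace slot 3: 2·((-19)+(-54)) − (-9) = -137 → (-19,-54,-137)
replace slot 2: 2·((-19)+(-137)) − (-54) = -258 → (-19,-258,-137)

-19,-258,-137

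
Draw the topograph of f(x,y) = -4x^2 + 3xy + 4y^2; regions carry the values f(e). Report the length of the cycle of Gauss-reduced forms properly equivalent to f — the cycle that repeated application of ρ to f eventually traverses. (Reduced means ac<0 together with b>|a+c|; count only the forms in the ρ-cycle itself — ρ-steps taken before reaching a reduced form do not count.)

D = 73, ⌊√D⌋ = 8
river: ρ → (4,5,-3)
river: ρ → (-3,7,2)
river: ρ → (2,5,-6)
river: ρ → (-6,7,1)
river: ρ → (1,7,-6)
river: ρ → (-6,5,2)
river: ρ → (2,7,-3)
river: ρ → (-3,5,4)
river: ρ → (4,3,-4)
river: ρ → (-4,5,3)
river: ρ → (3,7,-2)
river: ρ → (-2,5,6)
river: ρ → (6,7,-1)
river: ρ → (-1,7,6)
river: ρ → (6,5,-2)
river: ρ → (-2,7,3)
river: ρ → (3,5,-4)
river: ρ → (-4,3,4)
ρ-cycle length = 18 (tail of 0 descent steps not counted)

18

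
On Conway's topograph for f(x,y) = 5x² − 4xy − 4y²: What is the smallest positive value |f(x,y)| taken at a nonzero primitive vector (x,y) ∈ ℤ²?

descent: ρ → (-4,4,5)  [lands on river]
river: ρ → (5,6,-3)
river: ρ → (-3,6,5)
river: ρ → (5,4,-4)
closes: descent 1, river 4
min |a| on river = 3

3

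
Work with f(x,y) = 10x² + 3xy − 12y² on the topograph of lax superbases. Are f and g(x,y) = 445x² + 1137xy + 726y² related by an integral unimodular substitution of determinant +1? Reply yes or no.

D₁ = 489, D₂ = 489
river cycle of f (length 22): (-12, 21, 1), (1, 21, -12), (-12, 3, 10), (10, 17, -5), (-5, 13, 16), (16, 19, -2), (-2, 21, 6), (6, 15, -11), (-11, 7, 10), (10, 13, -8), … (12 more)
river cycle of g (length 22): (1, 21, -12), (-12, 3, 10), (10, 17, -5), (-5, 13, 16), (16, 19, -2), (-2, 21, 6), (6, 15, -11), (-11, 7, 10), (10, 13, -8), (-8, 19, 4), … (12 more)
cycles coincide ⇒ equivalent

yes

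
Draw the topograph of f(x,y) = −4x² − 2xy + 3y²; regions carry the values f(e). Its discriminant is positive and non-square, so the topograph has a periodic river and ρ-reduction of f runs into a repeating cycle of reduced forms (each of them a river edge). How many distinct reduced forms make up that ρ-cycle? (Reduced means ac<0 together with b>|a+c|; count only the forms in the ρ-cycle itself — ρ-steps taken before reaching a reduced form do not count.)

D = 52, ⌊√D⌋ = 7
descent: ρ → (3,2,-4)  [lands on river]
river: ρ → (-4,6,1)
river: ρ → (1,6,-4)
river: ρ → (-4,2,3)
river: ρ → (3,4,-3)
river: ρ → (-3,2,4)
river: ρ → (4,6,-1)
river: ρ → (-1,6,4)
river: ρ → (4,2,-3)
river: ρ → (-3,4,3)
ρ-cycle length = 10 (tail of 1 descent step not counted)

10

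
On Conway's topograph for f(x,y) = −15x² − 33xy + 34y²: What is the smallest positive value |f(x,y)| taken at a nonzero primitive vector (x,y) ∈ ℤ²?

descent: ρ → (34,33,-15)  [lands on river]
river: ρ → (-15,27,40)
river: ρ → (40,53,-2)
river: ρ → (-2,55,13)
river: ρ → (13,49,-14)
river: ρ → (-14,35,34)
closes: descent 1, river 6
min |a| on river = 2

2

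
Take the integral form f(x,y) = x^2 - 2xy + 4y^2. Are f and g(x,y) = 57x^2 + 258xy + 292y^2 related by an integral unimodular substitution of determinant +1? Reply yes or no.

D₁ = -12, D₂ = -12
f: translate: b→0 (≡-2 mod 2), so (1,-2,4)→(1,0,3)
f: reduced (well bottom): (1,0,3) with a≤c, −a<b≤a
g: translate: b→30 (≡258 mod 114), so (57,258,292)→(57,30,4)
g: flip: (57,30,4)→(4,-30,57)
g: translate: b→2 (≡-30 mod 8), so (4,-30,57)→(4,2,1)
g: flip: (4,2,1)→(1,-2,4)
g: translate: b→0 (≡-2 mod 2), so (1,-2,4)→(1,0,3)
g: reduced (well bottom): (1,0,3) with a≤c, −a<b≤a
reduced forms (1, 0, 3) vs (1, 0, 3) ⇒ equivalent

yes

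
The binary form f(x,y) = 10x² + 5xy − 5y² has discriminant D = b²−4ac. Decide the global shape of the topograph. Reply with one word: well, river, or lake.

D = b²−4ac = 5² − 4·10·(-5) = 225
D = 15² is a perfect square ⇒ form factors over ℤ ⇒ lakes

lake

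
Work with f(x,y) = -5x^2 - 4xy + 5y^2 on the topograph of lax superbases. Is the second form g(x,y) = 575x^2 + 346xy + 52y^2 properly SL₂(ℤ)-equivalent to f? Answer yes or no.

D₁ = 116, D₂ = 116
river cycle of f (length 10): (5, 4, -5), (-5, 6, 4), (4, 10, -1), (-1, 10, 4), (4, 6, -5), (-5, 4, 5), (5, 6, -4), (-4, 10, 1), (1, 10, -4), (-4, 6, 5)
river cycle of g (length 10): (5, 4, -5), (-5, 6, 4), (4, 10, -1), (-1, 10, 4), (4, 6, -5), (-5, 4, 5), (5, 6, -4), (-4, 10, 1), (1, 10, -4), (-4, 6, 5)
cycles coincide ⇒ equivalent

yes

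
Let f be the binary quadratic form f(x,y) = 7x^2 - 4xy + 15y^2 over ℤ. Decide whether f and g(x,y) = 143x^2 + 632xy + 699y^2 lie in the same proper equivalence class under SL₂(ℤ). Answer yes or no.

D₁ = -404, D₂ = -404
f: reduced (well bottom): (7,-4,15) with a≤c, −a<b≤a
g: translate: b→60 (≡632 mod 286), so (143,632,699)→(143,60,7)
g: flip: (143,60,7)→(7,-60,143)
g: translate: b→-4 (≡-60 mod 14), so (7,-60,143)→(7,-4,15)
g: reduced (well bottom): (7,-4,15) with a≤c, −a<b≤a
reduced forms (7, -4, 15) vs (7, -4, 15) ⇒ equivalent

yes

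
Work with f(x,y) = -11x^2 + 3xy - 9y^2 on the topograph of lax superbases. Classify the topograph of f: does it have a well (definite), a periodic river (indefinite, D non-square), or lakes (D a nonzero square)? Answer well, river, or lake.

D = b²−4ac = 3² − 4·(-11)·(-9) = -387
D < 0 ⇒ definite ⇒ every region one sign ⇒ single well

well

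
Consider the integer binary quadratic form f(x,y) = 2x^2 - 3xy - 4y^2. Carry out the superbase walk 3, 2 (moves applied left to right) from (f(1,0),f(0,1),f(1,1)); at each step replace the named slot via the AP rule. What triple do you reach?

start (2,-4,-5) = (f(1,0),f(0,1),f(1,1))
replace slot 3: 2·(2+(-4)) − (-5) = 1 → (2,-4,1)
replace slot 2: 2·(2+1) − (-4) = 10 → (2,10,1)

2,10,1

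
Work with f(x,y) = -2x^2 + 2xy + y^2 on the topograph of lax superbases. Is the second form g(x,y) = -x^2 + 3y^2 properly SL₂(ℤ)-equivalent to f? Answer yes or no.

D₁ = 12, D₂ = 12
river cycle of f (length 2): (1, 2, -2), (-2, 2, 1)
river cycle of g (length 2): (-1, 2, 2), (2, 2, -1)
cycles differ ⇒ inequivalent

no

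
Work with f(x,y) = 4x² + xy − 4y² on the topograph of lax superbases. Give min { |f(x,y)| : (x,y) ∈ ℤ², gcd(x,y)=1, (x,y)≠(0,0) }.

river: ρ → (-4,7,1)
river: ρ → (1,7,-4)
river: ρ → (-4,1,4)
river: ρ → (4,7,-1)
river: ρ → (-1,7,4)
river: ρ → (4,1,-4)
closes: descent 0, river 6
min |a| on river = 1

1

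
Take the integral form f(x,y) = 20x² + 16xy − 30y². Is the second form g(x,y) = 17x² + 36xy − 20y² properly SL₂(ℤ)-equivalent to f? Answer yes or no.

D₁ = 2656, D₂ = 2656
river cycle of f (length 22): (-30, 44, 6), (6, 40, -44), (-44, 48, 2), (2, 48, -44), (-44, 40, 6), (6, 44, -30), (-30, 16, 20), (20, 24, -26), (-26, 28, 18), (18, 44, -10), … (12 more)
river cycle of g (length 22): (-20, 44, 9), (9, 46, -15), (-15, 44, 12), (12, 28, -39), (-39, 50, 1), (1, 50, -39), (-39, 28, 12), (12, 44, -15), (-15, 46, 9), (9, 44, -20), … (12 more)
cycles differ ⇒ inequivalent

no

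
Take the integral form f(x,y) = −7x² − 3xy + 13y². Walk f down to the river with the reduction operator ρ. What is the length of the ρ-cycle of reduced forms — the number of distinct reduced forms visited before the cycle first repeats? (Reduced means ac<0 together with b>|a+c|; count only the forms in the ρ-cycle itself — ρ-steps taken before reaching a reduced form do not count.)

D = 373, ⌊√D⌋ = 19
descent: ρ → (13,3,-7)
descent: ρ → (-7,11,9)  [lands on river]
river: ρ → (9,7,-9)
river: ρ → (-9,11,7)
river: ρ → (7,17,-3)
river: ρ → (-3,19,1)
river: ρ → (1,19,-3)
river: ρ → (-3,17,7)
river: ρ → (7,11,-9)
river: ρ → (-9,7,9)
river: ρ → (9,11,-7)
river: ρ → (-7,17,3)
river: ρ → (3,19,-1)
river: ρ → (-1,19,3)
river: ρ → (3,17,-7)
ρ-cycle length = 14 (tail of 2 descent steps not counted)

14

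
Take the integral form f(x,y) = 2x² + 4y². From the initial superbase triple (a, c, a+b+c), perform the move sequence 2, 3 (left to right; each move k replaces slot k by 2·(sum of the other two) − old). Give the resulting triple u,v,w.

start (2,4,6) = (f(1,0),f(0,1),f(1,1))
replace slot 2: 2·(2+6) − 4 = 12 → (2,12,6)
replace slot 3: 2·(2+12) − 6 = 22 → (2,12,22)

2,12,22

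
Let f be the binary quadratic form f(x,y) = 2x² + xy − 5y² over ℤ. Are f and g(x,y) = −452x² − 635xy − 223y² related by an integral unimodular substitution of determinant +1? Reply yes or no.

D₁ = 41, D₂ = 41
river cycle of f (length 10): (2, 5, -2), (-2, 3, 4), (4, 5, -1), (-1, 5, 4), (4, 3, -2), (-2, 5, 2), (2, 3, -4), (-4, 5, 1), (1, 5, -4), (-4, 3, 2)
river cycle of g (length 10): (2, 5, -2), (-2, 3, 4), (4, 5, -1), (-1, 5, 4), (4, 3, -2), (-2, 5, 2), (2, 3, -4), (-4, 5, 1), (1, 5, -4), (-4, 3, 2)
cycles coincide ⇒ equivalent

yes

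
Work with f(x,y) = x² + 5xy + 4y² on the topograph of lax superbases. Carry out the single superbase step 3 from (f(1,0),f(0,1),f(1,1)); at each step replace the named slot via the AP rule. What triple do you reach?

start (1,4,10) = (f(1,0),f(0,1),f(1,1))
replace slot 3: 2·(1+4) − 10 = 0 → (1,4,0)

1,4,0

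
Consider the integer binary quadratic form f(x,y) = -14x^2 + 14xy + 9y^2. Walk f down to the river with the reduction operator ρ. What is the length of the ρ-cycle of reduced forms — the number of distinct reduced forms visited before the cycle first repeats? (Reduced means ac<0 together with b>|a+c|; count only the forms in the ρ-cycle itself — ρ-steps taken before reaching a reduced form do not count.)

D = 700, ⌊√D⌋ = 26
river: ρ → (9,22,-6)
river: ρ → (-6,26,1)
river: ρ → (1,26,-6)
river: ρ → (-6,22,9)
river: ρ → (9,14,-14)
river: ρ → (-14,14,9)
ρ-cycle length = 6 (tail of 0 descent steps not counted)

6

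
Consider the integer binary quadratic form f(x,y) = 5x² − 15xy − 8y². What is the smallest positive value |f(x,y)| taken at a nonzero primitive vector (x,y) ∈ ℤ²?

descent: ρ → (-8,15,5)  [lands on river]
river: ρ → (5,15,-8)
river: ρ → (-8,17,3)
river: ρ → (3,19,-2)
river: ρ → (-2,17,12)
river: ρ → (12,7,-7)
river: ρ → (-7,7,12)
river: ρ → (12,17,-2)
river: ρ → (-2,19,3)
river: ρ → (3,17,-8)
closes: descent 1, river 10
min |a| on river = 2

2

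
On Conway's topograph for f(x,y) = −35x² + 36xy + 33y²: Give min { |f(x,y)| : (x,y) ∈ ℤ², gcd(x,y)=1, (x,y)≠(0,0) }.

river: ρ → (33,30,-38)
river: ρ → (-38,46,25)
river: ρ → (25,54,-30)
river: ρ → (-30,66,13)
river: ρ → (13,64,-35)
river: ρ → (-35,76,1)
river: ρ → (1,76,-35)
river: ρ → (-35,64,13)
river: ρ → (13,66,-30)
river: ρ → (-30,54,25)
river: ρ → (25,46,-38)
river: ρ → (-38,30,33)
river: ρ → (33,36,-35)
river: ρ → (-35,34,34)
river: ρ → (34,34,-35)
river: ρ → (-35,36,33)
closes: descent 0, river 16
min |a| on river = 1

1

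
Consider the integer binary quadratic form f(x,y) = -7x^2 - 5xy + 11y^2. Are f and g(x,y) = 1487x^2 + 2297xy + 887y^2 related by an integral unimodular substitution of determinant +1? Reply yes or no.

D₁ = 333, D₂ = 333
river cycle of f (length 6): (11, 5, -7), (-7, 9, 9), (9, 9, -7), (-7, 5, 11), (11, 17, -1), (-1, 17, 11)
river cycle of g (length 6): (11, 5, -7), (-7, 9, 9), (9, 9, -7), (-7, 5, 11), (11, 17, -1), (-1, 17, 11)
cycles coincide ⇒ equivalent

yes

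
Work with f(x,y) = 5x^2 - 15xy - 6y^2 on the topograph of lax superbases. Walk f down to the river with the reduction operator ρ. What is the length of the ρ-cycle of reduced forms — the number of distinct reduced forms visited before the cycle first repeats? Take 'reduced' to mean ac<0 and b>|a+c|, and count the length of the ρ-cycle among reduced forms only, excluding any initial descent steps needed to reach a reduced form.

D = 345, ⌊√D⌋ = 18
descent: ρ → (-6,15,5)  [lands on river]
river: ρ → (5,15,-6)
river: ρ → (-6,9,11)
river: ρ → (11,13,-4)
river: ρ → (-4,11,14)
river: ρ → (14,17,-1)
river: ρ → (-1,17,14)
river: ρ → (14,11,-4)
river: ρ → (-4,13,11)
river: ρ → (11,9,-6)
ρ-cycle length = 10 (tail of 1 descent step not counted)

10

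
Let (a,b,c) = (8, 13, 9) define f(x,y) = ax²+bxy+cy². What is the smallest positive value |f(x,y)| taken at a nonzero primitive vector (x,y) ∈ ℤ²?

translate: b→-3 (≡13 mod 16), so (8,13,9)→(8,-3,4)
flip: (8,-3,4)→(4,3,8)
reduced (well bottom): (4,3,8) with a≤c, −a<b≤a
well minimum = a = 4

4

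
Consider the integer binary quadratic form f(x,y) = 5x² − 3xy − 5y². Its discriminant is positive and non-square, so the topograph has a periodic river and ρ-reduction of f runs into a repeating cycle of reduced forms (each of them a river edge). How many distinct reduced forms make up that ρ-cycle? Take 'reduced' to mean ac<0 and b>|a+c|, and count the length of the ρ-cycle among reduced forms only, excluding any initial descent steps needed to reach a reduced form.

D = 109, ⌊√D⌋ = 10
descent: ρ → (-5,3,5)  [lands on river]
river: ρ → (5,7,-3)
river: ρ → (-3,5,7)
river: ρ → (7,9,-1)
river: ρ → (-1,9,7)
river: ρ → (7,5,-3)
river: ρ → (-3,7,5)
river: ρ → (5,3,-5)
river: ρ → (-5,7,3)
river: ρ → (3,5,-7)
river: ρ → (-7,9,1)
river: ρ → (1,9,-7)
river: ρ → (-7,5,3)
river: ρ → (3,7,-5)
ρ-cycle length = 14 (tail of 1 descent step not counted)

14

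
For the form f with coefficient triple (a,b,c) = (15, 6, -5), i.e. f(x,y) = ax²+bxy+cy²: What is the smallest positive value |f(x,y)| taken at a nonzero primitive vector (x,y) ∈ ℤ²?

descent: ρ → (-5,14,7)  [lands on river]
river: ρ → (7,14,-5)
river: ρ → (-5,16,4)
river: ρ → (4,16,-5)
closes: descent 1, river 4
min |a| on river = 4

4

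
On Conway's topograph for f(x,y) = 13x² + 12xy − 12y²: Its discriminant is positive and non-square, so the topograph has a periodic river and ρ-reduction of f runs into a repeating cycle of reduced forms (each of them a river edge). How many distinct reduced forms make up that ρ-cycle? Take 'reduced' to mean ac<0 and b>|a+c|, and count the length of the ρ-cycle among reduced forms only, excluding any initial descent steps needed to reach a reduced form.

D = 768, ⌊√D⌋ = 27
river: ρ → (-12,12,13)
river: ρ → (13,14,-11)
river: ρ → (-11,8,16)
river: ρ → (16,24,-3)
river: ρ → (-3,24,16)
river: ρ → (16,8,-11)
river: ρ → (-11,14,13)
river: ρ → (13,12,-12)
ρ-cycle length = 8 (tail of 0 descent steps not counted)

8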